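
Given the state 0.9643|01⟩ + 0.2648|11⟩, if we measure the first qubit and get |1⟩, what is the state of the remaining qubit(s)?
|1⟩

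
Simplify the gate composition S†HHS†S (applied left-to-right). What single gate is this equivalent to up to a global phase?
S†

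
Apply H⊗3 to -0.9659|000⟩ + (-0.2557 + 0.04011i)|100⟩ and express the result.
(-0.4319 + 0.01418i)|000⟩ + (-0.4319 + 0.01418i)|001⟩ + (-0.4319 + 0.01418i)|010⟩ + (-0.4319 + 0.01418i)|011⟩ + (-0.2511 - 0.01418i)|100⟩ + (-0.2511 - 0.01418i)|101⟩ + (-0.2511 - 0.01418i)|110⟩ + (-0.2511 - 0.01418i)|111⟩

H⊗3 gives amp(|y⟩) = (1/2√2) Σ_x (−1)^(x·y) amp(|x⟩), where x·y is the number of positions in which both x and y have a 1.
|000⟩: (-0.9659 + (-0.2557 + 0.04011i))/(2√2) = (-0.4319 + 0.01418i)
|001⟩: (-0.9659 + (-0.2557 + 0.04011i))/(2√2) = (-0.4319 + 0.01418i)
|010⟩: (-0.9659 + (-0.2557 + 0.04011i))/(2√2) = (-0.4319 + 0.01418i)
|011⟩: (-0.9659 + (-0.2557 + 0.04011i))/(2√2) = (-0.4319 + 0.01418i)
|100⟩: (-0.9659 - (-0.2557 + 0.04011i))/(2√2) = (-0.2511 - 0.01418i)
|101⟩: (-0.9659 - (-0.2557 + 0.04011i))/(2√2) = (-0.2511 - 0.01418i)
|110⟩: (-0.9659 - (-0.2557 + 0.04011i))/(2√2) = (-0.2511 - 0.01418i)
|111⟩: (-0.9659 - (-0.2557 + 0.04011i))/(2√2) = (-0.2511 - 0.01418i)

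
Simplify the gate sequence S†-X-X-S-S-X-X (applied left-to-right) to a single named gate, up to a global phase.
S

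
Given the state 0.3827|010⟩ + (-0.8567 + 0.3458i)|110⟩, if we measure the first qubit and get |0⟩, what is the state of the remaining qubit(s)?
|10⟩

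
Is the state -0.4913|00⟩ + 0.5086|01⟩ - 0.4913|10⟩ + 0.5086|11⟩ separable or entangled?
Separable

Writing the state as a|00⟩ + b|01⟩ + c|10⟩ + d|11⟩, it is a product state iff ad − bc = 0.
Here (a, b, c, d) = (-0.4913, 0.5086, -0.4913, 0.5086): ad − bc = (-0.4913)(0.5086) − (0.5086)(-0.4913) = 0, so the state is separable.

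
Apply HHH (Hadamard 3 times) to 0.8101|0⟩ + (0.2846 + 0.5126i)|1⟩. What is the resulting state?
(0.7741 + 0.3625i)|0⟩ + (0.3716 - 0.3625i)|1⟩

H² = I, so H^3 = H: a single Hadamard. With (a, b) = (0.8101, (0.2846 + 0.5126i)), H gives ((a + b)/√2, (a − b)/√2) = ((0.7741 + 0.3625i), (0.3716 - 0.3625i)).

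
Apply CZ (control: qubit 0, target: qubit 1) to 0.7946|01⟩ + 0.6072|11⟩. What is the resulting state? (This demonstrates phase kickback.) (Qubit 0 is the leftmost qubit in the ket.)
0.7946|01⟩ - 0.6072|11⟩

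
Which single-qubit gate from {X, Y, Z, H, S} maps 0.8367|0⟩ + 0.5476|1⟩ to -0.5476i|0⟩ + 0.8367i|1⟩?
Y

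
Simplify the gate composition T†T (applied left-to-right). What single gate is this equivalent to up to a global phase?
I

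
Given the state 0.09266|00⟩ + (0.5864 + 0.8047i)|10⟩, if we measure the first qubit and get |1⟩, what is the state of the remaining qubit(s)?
(0.5889 + 0.8082i)|0⟩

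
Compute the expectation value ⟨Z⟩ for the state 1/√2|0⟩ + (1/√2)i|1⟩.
0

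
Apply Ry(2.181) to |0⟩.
0.462|0⟩ + 0.8869|1⟩

Ry(2.181) = [[cos(θ/2), −sin(θ/2)], [sin(θ/2), cos(θ/2)]]; θ = 2.181, cos(θ/2) ≈ 0.462042, sin(θ/2) ≈ 0.886858.
With a = amp(|0⟩) = 1 and b = amp(|1⟩) = 0:
new amp(|0⟩) = (0.462042)·a + (-0.886858)·b = 0.462
new amp(|1⟩) = (0.886858)·a + (0.462042)·b = 0.8869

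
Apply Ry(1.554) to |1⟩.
-0.7011|0⟩ + 0.713|1⟩

Ry(1.554) = [[cos(θ/2), −sin(θ/2)], [sin(θ/2), cos(θ/2)]]; θ = 1.554, cos(θ/2) ≈ 0.71302, sin(θ/2) ≈ 0.701144.
With a = amp(|0⟩) = 0 and b = amp(|1⟩) = 1:
new amp(|0⟩) = (0.71302)·a + (-0.701144)·b = -0.7011
new amp(|1⟩) = (0.701144)·a + (0.71302)·b = 0.713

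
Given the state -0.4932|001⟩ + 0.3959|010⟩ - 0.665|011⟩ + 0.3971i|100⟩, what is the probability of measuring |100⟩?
0.1577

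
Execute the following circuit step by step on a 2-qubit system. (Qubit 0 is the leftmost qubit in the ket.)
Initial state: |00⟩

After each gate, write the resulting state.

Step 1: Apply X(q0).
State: |10⟩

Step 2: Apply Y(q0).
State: -i|00⟩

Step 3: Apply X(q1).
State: -i|01⟩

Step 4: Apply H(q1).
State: -(1/√2)i|00⟩ + (1/√2)i|01⟩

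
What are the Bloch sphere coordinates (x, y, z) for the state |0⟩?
(0, 0, 1)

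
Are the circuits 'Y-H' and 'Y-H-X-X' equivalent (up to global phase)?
Yes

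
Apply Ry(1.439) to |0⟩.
0.7521|0⟩ + 0.659|1⟩

Ry(1.439) = [[cos(θ/2), −sin(θ/2)], [sin(θ/2), cos(θ/2)]]; θ = 1.439, cos(θ/2) ≈ 0.752135, sin(θ/2) ≈ 0.659009.
With a = amp(|0⟩) = 1 and b = amp(|1⟩) = 0:
new amp(|0⟩) = (0.752135)·a + (-0.659009)·b = 0.7521
new amp(|1⟩) = (0.659009)·a + (0.752135)·b = 0.659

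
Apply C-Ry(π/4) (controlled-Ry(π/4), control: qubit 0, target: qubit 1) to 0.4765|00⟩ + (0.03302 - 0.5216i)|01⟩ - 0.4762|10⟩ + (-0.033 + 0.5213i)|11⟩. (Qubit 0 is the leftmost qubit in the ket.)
0.4765|00⟩ + (0.03302 - 0.5216i)|01⟩ + (-0.4273 - 0.1995i)|10⟩ + (-0.2127 + 0.4816i)|11⟩

C-Ry(π/4) leaves the control-|0⟩ kets |00⟩, |01⟩ unchanged and applies Ry(π/4) to qubit 1 on the control-|1⟩ pair (|10⟩, |11⟩).
Ry(π/4) = [[cos(θ/2), −sin(θ/2)], [sin(θ/2), cos(θ/2)]]; θ = π/4, cos(θ/2) ≈ 0.92388, sin(θ/2) ≈ 0.382683.
With a = amp(|10⟩) = -0.4762 and b = amp(|11⟩) = (-0.033 + 0.5213i):
new amp(|10⟩) = (0.92388)·a + (-0.382683)·b = (-0.4273 - 0.1995i)
new amp(|11⟩) = (0.382683)·a + (0.92388)·b = (-0.2127 + 0.4816i)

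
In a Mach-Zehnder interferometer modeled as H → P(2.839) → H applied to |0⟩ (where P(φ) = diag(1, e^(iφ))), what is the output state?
(0.02272 + 0.149i)|0⟩ + (0.9773 - 0.149i)|1⟩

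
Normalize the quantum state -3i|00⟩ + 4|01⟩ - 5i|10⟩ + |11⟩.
-0.4201i|00⟩ + 0.5601|01⟩ - 0.7001i|10⟩ + 0.14|11⟩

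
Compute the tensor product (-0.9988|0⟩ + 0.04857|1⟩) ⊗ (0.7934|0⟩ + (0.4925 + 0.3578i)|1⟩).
-0.7924|00⟩ + (-0.4919 - 0.3574i)|01⟩ + 0.03854|10⟩ + (0.02392 + 0.01738i)|11⟩

amp(|b₁b₂…⟩) = product of the factor amplitudes for bits b₁, b₂, …; only kets whose every factor amplitude is nonzero survive.
|00⟩: (-0.9988)(0.7934) = -0.7924
|01⟩: (-0.9988)(0.4925 + 0.3578i) = (-0.4919 - 0.3574i)
|10⟩: (0.04857)(0.7934) = 0.03854
|11⟩: (0.04857)(0.4925 + 0.3578i) = (0.02392 + 0.01738i)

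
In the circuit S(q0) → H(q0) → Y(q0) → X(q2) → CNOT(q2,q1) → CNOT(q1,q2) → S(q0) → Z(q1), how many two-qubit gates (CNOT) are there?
2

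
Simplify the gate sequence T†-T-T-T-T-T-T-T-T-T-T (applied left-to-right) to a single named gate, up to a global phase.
T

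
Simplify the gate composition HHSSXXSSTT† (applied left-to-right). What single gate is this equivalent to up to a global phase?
I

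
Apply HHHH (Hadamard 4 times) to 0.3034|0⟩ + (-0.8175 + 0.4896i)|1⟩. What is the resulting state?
0.3034|0⟩ + (-0.8175 + 0.4896i)|1⟩

H² = I, so an even number of Hadamards cancels: H^4 = I and the state is unchanged.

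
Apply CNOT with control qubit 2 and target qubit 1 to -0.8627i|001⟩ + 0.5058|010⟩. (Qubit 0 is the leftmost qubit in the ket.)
0.5058|010⟩ - 0.8627i|011⟩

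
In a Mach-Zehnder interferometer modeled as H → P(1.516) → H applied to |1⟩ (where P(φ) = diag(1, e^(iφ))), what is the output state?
(0.4726 - 0.4992i)|0⟩ + (0.5274 + 0.4992i)|1⟩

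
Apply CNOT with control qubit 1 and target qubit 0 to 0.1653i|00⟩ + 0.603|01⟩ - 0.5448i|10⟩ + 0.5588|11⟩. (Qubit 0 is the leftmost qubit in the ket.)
0.1653i|00⟩ + 0.5588|01⟩ - 0.5448i|10⟩ + 0.603|11⟩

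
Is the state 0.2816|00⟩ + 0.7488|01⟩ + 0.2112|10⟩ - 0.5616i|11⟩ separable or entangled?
Entangled

Writing the state as a|00⟩ + b|01⟩ + c|10⟩ + d|11⟩, it is a product state iff ad − bc = 0.
Here (a, b, c, d) = (0.2816, 0.7488, 0.2112, -0.5616i): ad − bc = (0.2816)(-0.5616i) − (0.7488)(0.2112) = (-0.1581 - 0.1581i) ≠ 0, so the state is entangled.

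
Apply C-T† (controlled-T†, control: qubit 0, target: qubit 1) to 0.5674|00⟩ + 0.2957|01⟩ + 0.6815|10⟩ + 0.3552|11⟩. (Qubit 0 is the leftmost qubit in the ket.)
0.5674|00⟩ + 0.2957|01⟩ + 0.6815|10⟩ + (0.2512 - 0.2512i)|11⟩

C-T† leaves the control-|0⟩ kets |00⟩, |01⟩ unchanged and applies T† to qubit 1 on the control-|1⟩ pair (|10⟩, |11⟩).
T† = [[1, 0], [0, (1/√2 - (1/√2)i)]].
With a = amp(|10⟩) = 0.6815 and b = amp(|11⟩) = 0.3552:
new amp(|10⟩) = (1)·a = 0.6815
new amp(|11⟩) = (1/√2 - (1/√2)i)·b = (0.2512 - 0.2512i)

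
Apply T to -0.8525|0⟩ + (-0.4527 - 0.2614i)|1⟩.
-0.8525|0⟩ + (-0.1353 - 0.5049i)|1⟩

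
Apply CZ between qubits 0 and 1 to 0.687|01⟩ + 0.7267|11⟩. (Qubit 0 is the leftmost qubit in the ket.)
0.687|01⟩ - 0.7267|11⟩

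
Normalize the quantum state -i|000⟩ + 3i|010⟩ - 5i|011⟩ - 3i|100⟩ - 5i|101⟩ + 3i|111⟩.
-0.1132i|000⟩ + 0.3397i|010⟩ - 0.5661i|011⟩ - 0.3397i|100⟩ - 0.5661i|101⟩ + 0.3397i|111⟩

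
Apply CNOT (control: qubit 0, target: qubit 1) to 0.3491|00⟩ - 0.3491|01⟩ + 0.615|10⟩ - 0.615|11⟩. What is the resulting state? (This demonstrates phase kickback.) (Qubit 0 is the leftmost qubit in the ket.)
0.3491|00⟩ - 0.3491|01⟩ - 0.615|10⟩ + 0.615|11⟩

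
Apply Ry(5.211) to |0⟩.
-0.8597|0⟩ + 0.5108|1⟩

Ry(5.211) = [[cos(θ/2), −sin(θ/2)], [sin(θ/2), cos(θ/2)]]; θ = 5.211, cos(θ/2) ≈ -0.859711, sin(θ/2) ≈ 0.510781.
With a = amp(|0⟩) = 1 and b = amp(|1⟩) = 0:
new amp(|0⟩) = (-0.859711)·a + (-0.510781)·b = -0.8597
new amp(|1⟩) = (0.510781)·a + (-0.859711)·b = 0.5108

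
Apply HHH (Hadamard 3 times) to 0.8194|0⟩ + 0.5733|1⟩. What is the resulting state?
0.9848|0⟩ + 0.174|1⟩

H² = I, so H^3 = H: a single Hadamard. With (a, b) = (0.8194, 0.5733), H gives ((a + b)/√2, (a − b)/√2) = (0.9848, 0.174).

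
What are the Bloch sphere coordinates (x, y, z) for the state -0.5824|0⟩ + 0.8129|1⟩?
(-0.9469, 0, -0.3216)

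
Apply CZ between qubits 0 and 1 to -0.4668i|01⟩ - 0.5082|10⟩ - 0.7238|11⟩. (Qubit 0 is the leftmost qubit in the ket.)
-0.4668i|01⟩ - 0.5082|10⟩ + 0.7238|11⟩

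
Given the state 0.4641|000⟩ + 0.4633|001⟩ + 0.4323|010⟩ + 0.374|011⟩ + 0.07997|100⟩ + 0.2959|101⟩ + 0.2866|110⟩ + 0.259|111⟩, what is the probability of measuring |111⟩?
0.06708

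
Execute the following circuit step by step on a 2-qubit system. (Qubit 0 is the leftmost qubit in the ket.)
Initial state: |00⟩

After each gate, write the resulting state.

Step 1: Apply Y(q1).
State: i|01⟩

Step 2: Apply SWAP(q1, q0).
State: i|10⟩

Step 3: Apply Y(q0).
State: |00⟩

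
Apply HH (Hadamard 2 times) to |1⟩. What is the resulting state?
|1⟩

H² = I, so an even number of Hadamards cancels: H^2 = I and the state is unchanged.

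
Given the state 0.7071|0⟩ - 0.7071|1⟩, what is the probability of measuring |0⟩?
0.5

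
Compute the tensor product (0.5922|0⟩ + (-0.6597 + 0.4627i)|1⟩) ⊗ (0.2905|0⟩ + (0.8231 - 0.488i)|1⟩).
0.172|00⟩ + (0.4874 - 0.289i)|01⟩ + (-0.1916 + 0.1344i)|10⟩ + (-0.3172 + 0.7028i)|11⟩

amp(|b₁b₂…⟩) = product of the factor amplitudes for bits b₁, b₂, …; only kets whose every factor amplitude is nonzero survive.
|00⟩: (0.5922)(0.2905) = 0.172
|01⟩: (0.5922)(0.8231 - 0.488i) = (0.4874 - 0.289i)
|10⟩: (-0.6597 + 0.4627i)(0.2905) = (-0.1916 + 0.1344i)
|11⟩: (-0.6597 + 0.4627i)(0.8231 - 0.488i) = (-0.3172 + 0.7028i)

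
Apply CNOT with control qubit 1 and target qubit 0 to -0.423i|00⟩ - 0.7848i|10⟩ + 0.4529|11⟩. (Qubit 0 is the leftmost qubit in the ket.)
-0.423i|00⟩ + 0.4529|01⟩ - 0.7848i|10⟩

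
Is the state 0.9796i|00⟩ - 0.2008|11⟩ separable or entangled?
Entangled

Writing the state as a|00⟩ + b|01⟩ + c|10⟩ + d|11⟩, it is a product state iff ad − bc = 0.
Here (a, b, c, d) = (0.9796i, 0, 0, -0.2008): ad − bc = (0.9796i)(-0.2008) − (0)(0) = -0.1967i ≠ 0, so the state is entangled.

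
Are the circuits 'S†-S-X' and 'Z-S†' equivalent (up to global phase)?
No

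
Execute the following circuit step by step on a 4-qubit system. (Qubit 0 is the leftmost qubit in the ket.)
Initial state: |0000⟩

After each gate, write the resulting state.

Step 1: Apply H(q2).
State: 1/√2|0000⟩ + 1/√2|0010⟩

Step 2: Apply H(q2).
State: |0000⟩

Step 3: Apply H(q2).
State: 1/√2|0000⟩ + 1/√2|0010⟩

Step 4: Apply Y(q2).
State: -(1/√2)i|0000⟩ + (1/√2)i|0010⟩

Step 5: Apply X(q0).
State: -(1/√2)i|1000⟩ + (1/√2)i|1010⟩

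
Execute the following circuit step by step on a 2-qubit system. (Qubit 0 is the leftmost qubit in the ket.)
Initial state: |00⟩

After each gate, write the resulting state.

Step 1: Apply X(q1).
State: |01⟩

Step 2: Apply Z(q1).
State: -|01⟩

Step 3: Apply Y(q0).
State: -i|11⟩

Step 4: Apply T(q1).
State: (1/√2 - (1/√2)i)|11⟩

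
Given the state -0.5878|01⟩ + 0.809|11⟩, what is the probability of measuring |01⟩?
0.3455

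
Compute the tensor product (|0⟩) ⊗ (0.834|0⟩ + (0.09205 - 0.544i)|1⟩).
0.834|00⟩ + (0.09205 - 0.544i)|01⟩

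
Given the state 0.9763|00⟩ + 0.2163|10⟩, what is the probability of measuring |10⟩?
0.04679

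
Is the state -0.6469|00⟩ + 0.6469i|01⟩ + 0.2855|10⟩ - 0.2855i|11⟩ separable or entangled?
Separable

Writing the state as a|00⟩ + b|01⟩ + c|10⟩ + d|11⟩, it is a product state iff ad − bc = 0.
Here (a, b, c, d) = (-0.6469, 0.6469i, 0.2855, -0.2855i): ad − bc = (-0.6469)(-0.2855i) − (0.6469i)(0.2855) = 0, so the state is separable.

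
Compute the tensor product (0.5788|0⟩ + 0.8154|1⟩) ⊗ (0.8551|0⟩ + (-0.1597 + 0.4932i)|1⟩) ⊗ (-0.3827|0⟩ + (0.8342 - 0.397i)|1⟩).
-0.1894|000⟩ + (0.4129 - 0.1965i)|001⟩ + (0.03537 - 0.1092i)|010⟩ + (0.03622 + 0.2748i)|011⟩ - 0.2668|100⟩ + (0.5816 - 0.2768i)|101⟩ + (0.04983 - 0.1539i)|110⟩ + (0.05103 + 0.3872i)|111⟩

amp(|b₁b₂…⟩) = product of the factor amplitudes for bits b₁, b₂, …; only kets whose every factor amplitude is nonzero survive.
|000⟩: (0.5788)(0.8551)(-0.3827) = -0.1894
|001⟩: (0.5788)(0.8551)(0.8342 - 0.397i) = (0.4129 - 0.1965i)
|010⟩: (0.5788)(-0.1597 + 0.4932i)(-0.3827) = (0.03537 - 0.1092i)
|011⟩: (0.5788)(-0.1597 + 0.4932i)(0.8342 - 0.397i) = (0.03622 + 0.2748i)
|100⟩: (0.8154)(0.8551)(-0.3827) = -0.2668
|101⟩: (0.8154)(0.8551)(0.8342 - 0.397i) = (0.5816 - 0.2768i)
|110⟩: (0.8154)(-0.1597 + 0.4932i)(-0.3827) = (0.04983 - 0.1539i)
|111⟩: (0.8154)(-0.1597 + 0.4932i)(0.8342 - 0.397i) = (0.05103 + 0.3872i)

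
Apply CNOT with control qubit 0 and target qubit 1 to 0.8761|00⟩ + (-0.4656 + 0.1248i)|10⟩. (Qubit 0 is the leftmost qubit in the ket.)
0.8761|00⟩ + (-0.4656 + 0.1248i)|11⟩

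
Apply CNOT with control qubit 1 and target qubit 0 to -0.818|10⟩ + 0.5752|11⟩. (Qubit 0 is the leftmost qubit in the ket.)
0.5752|01⟩ - 0.818|10⟩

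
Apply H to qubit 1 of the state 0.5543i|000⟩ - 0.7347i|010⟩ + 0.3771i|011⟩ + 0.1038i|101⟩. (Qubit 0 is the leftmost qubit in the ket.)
-0.1276i|000⟩ + 0.2666i|001⟩ + 0.9115i|010⟩ - 0.2666i|011⟩ + 0.0734i|101⟩ + 0.0734i|111⟩

H on qubit 1 mixes each pair of kets that differ only in qubit 1: amplitudes (a, b) of (|…0…⟩, |…1…⟩) become ((a + b)/√2, (a − b)/√2). Kets absent from the input have amplitude 0.
(|000⟩, |010⟩): (a, b) = (0.5543i, -0.7347i) → (-0.1276i, 0.9115i)
(|001⟩, |011⟩): (a, b) = (0, 0.3771i) → (0.2666i, -0.2666i)
(|101⟩, |111⟩): (a, b) = (0.1038i, 0) → (0.0734i, 0.0734i)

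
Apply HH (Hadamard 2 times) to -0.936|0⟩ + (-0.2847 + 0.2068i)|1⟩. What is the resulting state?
-0.936|0⟩ + (-0.2847 + 0.2068i)|1⟩

H² = I, so an even number of Hadamards cancels: H^2 = I and the state is unchanged.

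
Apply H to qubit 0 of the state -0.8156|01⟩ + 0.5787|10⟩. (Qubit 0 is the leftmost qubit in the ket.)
0.4092|00⟩ - 0.5767|01⟩ - 0.4092|10⟩ - 0.5767|11⟩

H on qubit 0 mixes each pair of kets that differ only in qubit 0: amplitudes (a, b) of (|…0…⟩, |…1…⟩) become ((a + b)/√2, (a − b)/√2). Kets absent from the input have amplitude 0.
(|00⟩, |10⟩): (a, b) = (0, 0.5787) → (0.4092, -0.4092)
(|01⟩, |11⟩): (a, b) = (-0.8156, 0) → (-0.5767, -0.5767)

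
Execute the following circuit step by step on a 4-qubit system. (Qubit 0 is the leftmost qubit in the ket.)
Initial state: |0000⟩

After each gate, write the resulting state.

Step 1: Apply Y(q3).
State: i|0001⟩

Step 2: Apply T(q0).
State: i|0001⟩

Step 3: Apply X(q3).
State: i|0000⟩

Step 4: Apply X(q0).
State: i|1000⟩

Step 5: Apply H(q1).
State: (1/√2)i|1000⟩ + (1/√2)i|1100⟩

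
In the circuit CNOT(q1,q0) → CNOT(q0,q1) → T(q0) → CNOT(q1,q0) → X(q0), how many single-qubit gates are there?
2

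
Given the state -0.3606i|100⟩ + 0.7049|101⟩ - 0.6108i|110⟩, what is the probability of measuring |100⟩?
0.13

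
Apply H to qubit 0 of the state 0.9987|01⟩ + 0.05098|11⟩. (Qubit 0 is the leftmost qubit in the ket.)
0.7422|01⟩ + 0.6701|11⟩

H on qubit 0 mixes each pair of kets that differ only in qubit 0: amplitudes (a, b) of (|…0…⟩, |…1…⟩) become ((a + b)/√2, (a − b)/√2). Kets absent from the input have amplitude 0.
(|01⟩, |11⟩): (a, b) = (0.9987, 0.05098) → (0.7422, 0.6701)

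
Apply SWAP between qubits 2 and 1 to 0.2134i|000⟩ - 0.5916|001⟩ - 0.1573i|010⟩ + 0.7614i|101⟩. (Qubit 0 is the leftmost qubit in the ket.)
0.2134i|000⟩ - 0.1573i|001⟩ - 0.5916|010⟩ + 0.7614i|110⟩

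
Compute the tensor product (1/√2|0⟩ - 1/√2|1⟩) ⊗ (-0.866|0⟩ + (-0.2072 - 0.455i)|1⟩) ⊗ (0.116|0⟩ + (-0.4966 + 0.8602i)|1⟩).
-0.07103|000⟩ + (0.3041 - 0.5267i)|001⟩ + (-0.017 - 0.03732i)|010⟩ + (0.3495 + 0.03374i)|011⟩ + 0.07103|100⟩ + (-0.3041 + 0.5267i)|101⟩ + (0.017 + 0.03732i)|110⟩ + (-0.3495 - 0.03374i)|111⟩

amp(|b₁b₂…⟩) = product of the factor amplitudes for bits b₁, b₂, …; only kets whose every factor amplitude is nonzero survive.
|000⟩: (1/√2)(-0.866)(0.116) = -0.07103
|001⟩: (1/√2)(-0.866)(-0.4966 + 0.8602i) = (0.3041 - 0.5267i)
|010⟩: (1/√2)(-0.2072 - 0.455i)(0.116) = (-0.017 - 0.03732i)
|011⟩: (1/√2)(-0.2072 - 0.455i)(-0.4966 + 0.8602i) = (0.3495 + 0.03374i)
|100⟩: (-1/√2)(-0.866)(0.116) = 0.07103
|101⟩: (-1/√2)(-0.866)(-0.4966 + 0.8602i) = (-0.3041 + 0.5267i)
|110⟩: (-1/√2)(-0.2072 - 0.455i)(0.116) = (0.017 + 0.03732i)
|111⟩: (-1/√2)(-0.2072 - 0.455i)(-0.4966 + 0.8602i) = (-0.3495 - 0.03374i)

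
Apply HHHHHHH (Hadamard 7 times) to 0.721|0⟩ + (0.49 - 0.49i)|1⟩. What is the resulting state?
(0.8563 - 0.3465i)|0⟩ + (0.1633 + 0.3465i)|1⟩

H² = I, so H^7 = H: a single Hadamard. With (a, b) = (0.721, (0.49 - 0.49i)), H gives ((a + b)/√2, (a − b)/√2) = ((0.8563 - 0.3465i), (0.1633 + 0.3465i)).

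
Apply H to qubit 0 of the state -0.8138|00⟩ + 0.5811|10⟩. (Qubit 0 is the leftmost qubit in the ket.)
-0.1645|00⟩ - 0.9863|10⟩

H on qubit 0 mixes each pair of kets that differ only in qubit 0: amplitudes (a, b) of (|…0…⟩, |…1…⟩) become ((a + b)/√2, (a − b)/√2). Kets absent from the input have amplitude 0.
(|00⟩, |10⟩): (a, b) = (-0.8138, 0.5811) → (-0.1645, -0.9863)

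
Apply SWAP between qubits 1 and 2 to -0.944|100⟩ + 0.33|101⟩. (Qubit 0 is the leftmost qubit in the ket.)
-0.944|100⟩ + 0.33|110⟩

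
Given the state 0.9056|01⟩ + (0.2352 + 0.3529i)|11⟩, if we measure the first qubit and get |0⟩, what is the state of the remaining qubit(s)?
|1⟩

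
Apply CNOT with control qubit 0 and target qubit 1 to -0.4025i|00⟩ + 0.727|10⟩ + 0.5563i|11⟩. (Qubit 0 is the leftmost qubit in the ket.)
-0.4025i|00⟩ + 0.5563i|10⟩ + 0.727|11⟩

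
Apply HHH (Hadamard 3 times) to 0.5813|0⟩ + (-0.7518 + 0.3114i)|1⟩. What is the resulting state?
(-0.1206 + 0.2202i)|0⟩ + (0.9426 - 0.2202i)|1⟩

H² = I, so H^3 = H: a single Hadamard. With (a, b) = (0.5813, (-0.7518 + 0.3114i)), H gives ((a + b)/√2, (a − b)/√2) = ((-0.1206 + 0.2202i), (0.9426 - 0.2202i)).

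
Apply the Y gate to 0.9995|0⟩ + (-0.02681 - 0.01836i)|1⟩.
(-0.01836 + 0.02681i)|0⟩ + 0.9995i|1⟩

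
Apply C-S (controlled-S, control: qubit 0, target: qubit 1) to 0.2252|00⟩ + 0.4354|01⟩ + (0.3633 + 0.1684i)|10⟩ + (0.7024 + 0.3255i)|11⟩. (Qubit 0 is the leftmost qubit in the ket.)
0.2252|00⟩ + 0.4354|01⟩ + (0.3633 + 0.1684i)|10⟩ + (-0.3255 + 0.7024i)|11⟩

C-S leaves the control-|0⟩ kets |00⟩, |01⟩ unchanged and applies S to qubit 1 on the control-|1⟩ pair (|10⟩, |11⟩).
S = [[1, 0], [0, i]].
With a = amp(|10⟩) = (0.3633 + 0.1684i) and b = amp(|11⟩) = (0.7024 + 0.3255i):
new amp(|10⟩) = (1)·a = (0.3633 + 0.1684i)
new amp(|11⟩) = (i)·b = (-0.3255 + 0.7024i)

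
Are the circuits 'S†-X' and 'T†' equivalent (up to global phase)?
No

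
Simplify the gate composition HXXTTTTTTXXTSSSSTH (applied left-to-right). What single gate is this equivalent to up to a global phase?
I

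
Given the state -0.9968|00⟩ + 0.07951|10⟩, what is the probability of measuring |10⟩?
0.006322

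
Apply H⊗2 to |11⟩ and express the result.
1/2|00⟩ - 1/2|01⟩ - 1/2|10⟩ + 1/2|11⟩

H⊗2 gives amp(|y⟩) = (1/2) Σ_x (−1)^(x·y) amp(|x⟩), where x·y is the number of positions in which both x and y have a 1.
|00⟩: (1)/2 = 1/2
|01⟩: (-1)/2 = -1/2
|10⟩: (-1)/2 = -1/2
|11⟩: (1)/2 = 1/2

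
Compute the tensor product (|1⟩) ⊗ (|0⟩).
|10⟩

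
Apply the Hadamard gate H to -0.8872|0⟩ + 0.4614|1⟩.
-0.3011|0⟩ - 0.9536|1⟩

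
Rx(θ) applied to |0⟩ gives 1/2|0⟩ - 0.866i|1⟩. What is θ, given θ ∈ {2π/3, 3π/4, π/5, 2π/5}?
2π/3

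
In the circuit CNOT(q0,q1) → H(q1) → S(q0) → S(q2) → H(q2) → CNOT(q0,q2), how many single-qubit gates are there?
4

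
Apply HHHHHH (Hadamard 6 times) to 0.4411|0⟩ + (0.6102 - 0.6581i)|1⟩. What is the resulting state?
0.4411|0⟩ + (0.6102 - 0.6581i)|1⟩

H² = I, so an even number of Hadamards cancels: H^6 = I and the state is unchanged.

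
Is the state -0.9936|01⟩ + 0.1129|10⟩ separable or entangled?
Entangled

Writing the state as a|00⟩ + b|01⟩ + c|10⟩ + d|11⟩, it is a product state iff ad − bc = 0.
Here (a, b, c, d) = (0, -0.9936, 0.1129, 0): ad − bc = (0)(0) − (-0.9936)(0.1129) = 0.1122 ≠ 0, so the state is entangled.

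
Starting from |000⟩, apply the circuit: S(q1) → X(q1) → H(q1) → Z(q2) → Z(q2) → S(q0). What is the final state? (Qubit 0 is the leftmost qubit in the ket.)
1/√2|000⟩ - 1/√2|010⟩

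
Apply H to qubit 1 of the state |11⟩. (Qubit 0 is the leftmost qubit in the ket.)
1/√2|10⟩ - 1/√2|11⟩

H on qubit 1 mixes each pair of kets that differ only in qubit 1: amplitudes (a, b) of (|…0…⟩, |…1…⟩) become ((a + b)/√2, (a − b)/√2). Kets absent from the input have amplitude 0.
(|10⟩, |11⟩): (a, b) = (0, 1) → (1/√2, -1/√2)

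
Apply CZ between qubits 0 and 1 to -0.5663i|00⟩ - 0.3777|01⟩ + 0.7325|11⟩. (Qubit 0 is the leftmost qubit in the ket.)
-0.5663i|00⟩ - 0.3777|01⟩ - 0.7325|11⟩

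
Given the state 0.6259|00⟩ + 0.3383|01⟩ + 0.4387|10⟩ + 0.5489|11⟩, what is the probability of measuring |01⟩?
0.1144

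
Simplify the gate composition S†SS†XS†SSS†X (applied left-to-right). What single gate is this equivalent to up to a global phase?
S†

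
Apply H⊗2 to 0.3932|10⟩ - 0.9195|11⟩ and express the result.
-0.2632|00⟩ + 0.6564|01⟩ + 0.2632|10⟩ - 0.6564|11⟩

H⊗2 gives amp(|y⟩) = (1/2) Σ_x (−1)^(x·y) amp(|x⟩), where x·y is the number of positions in which both x and y have a 1.
|00⟩: (0.3932 - 0.9195)/2 = -0.2632
|01⟩: (0.3932 + 0.9195)/2 = 0.6564
|10⟩: (-0.3932 + 0.9195)/2 = 0.2632
|11⟩: (-0.3932 - 0.9195)/2 = -0.6564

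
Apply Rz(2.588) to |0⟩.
(0.2733 - 0.9619i)|0⟩

Rz(2.588) = [[e^(−iθ/2), 0], [0, e^(iθ/2)]] with e^(±iθ/2) = cos(θ/2) ± i·sin(θ/2); θ = 2.588, cos(θ/2) ≈ 0.273275, sin(θ/2) ≈ 0.961936.
With a = amp(|0⟩) = 1 and b = amp(|1⟩) = 0:
new amp(|0⟩) = (0.273275 - 0.961936i)·a = (0.2733 - 0.9619i)
new amp(|1⟩) = (0.273275 + 0.961936i)·b = 0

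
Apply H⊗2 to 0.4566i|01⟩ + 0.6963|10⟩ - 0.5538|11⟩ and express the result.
(0.07125 + 0.2283i)|00⟩ + (0.6251 - 0.2283i)|01⟩ + (-0.07125 + 0.2283i)|10⟩ + (-0.6251 - 0.2283i)|11⟩

H⊗2 gives amp(|y⟩) = (1/2) Σ_x (−1)^(x·y) amp(|x⟩), where x·y is the number of positions in which both x and y have a 1.
|00⟩: (0.4566i + 0.6963 - 0.5538)/2 = (0.07125 + 0.2283i)
|01⟩: (-0.4566i + 0.6963 + 0.5538)/2 = (0.6251 - 0.2283i)
|10⟩: (0.4566i - 0.6963 + 0.5538)/2 = (-0.07125 + 0.2283i)
|11⟩: (-0.4566i - 0.6963 - 0.5538)/2 = (-0.6251 - 0.2283i)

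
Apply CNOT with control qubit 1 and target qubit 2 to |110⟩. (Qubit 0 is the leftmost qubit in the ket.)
|111⟩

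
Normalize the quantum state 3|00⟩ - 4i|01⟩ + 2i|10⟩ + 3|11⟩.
0.4867|00⟩ - 0.6489i|01⟩ + 0.3244i|10⟩ + 0.4867|11⟩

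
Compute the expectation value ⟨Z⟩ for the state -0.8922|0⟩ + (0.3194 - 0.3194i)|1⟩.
0.592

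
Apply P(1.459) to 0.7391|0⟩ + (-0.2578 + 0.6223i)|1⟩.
0.7391|0⟩ + (-0.6472 - 0.1868i)|1⟩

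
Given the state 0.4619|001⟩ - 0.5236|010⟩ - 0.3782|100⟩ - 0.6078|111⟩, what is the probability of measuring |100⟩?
0.143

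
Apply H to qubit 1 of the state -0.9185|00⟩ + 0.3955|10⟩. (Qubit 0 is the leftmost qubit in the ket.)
-0.6495|00⟩ - 0.6495|01⟩ + 0.2797|10⟩ + 0.2797|11⟩

H on qubit 1 mixes each pair of kets that differ only in qubit 1: amplitudes (a, b) of (|…0…⟩, |…1…⟩) become ((a + b)/√2, (a − b)/√2). Kets absent from the input have amplitude 0.
(|00⟩, |01⟩): (a, b) = (-0.9185, 0) → (-0.6495, -0.6495)
(|10⟩, |11⟩): (a, b) = (0.3955, 0) → (0.2797, 0.2797)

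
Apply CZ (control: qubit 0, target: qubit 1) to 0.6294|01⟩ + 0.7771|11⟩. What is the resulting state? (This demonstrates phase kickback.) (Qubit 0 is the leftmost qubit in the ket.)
0.6294|01⟩ - 0.7771|11⟩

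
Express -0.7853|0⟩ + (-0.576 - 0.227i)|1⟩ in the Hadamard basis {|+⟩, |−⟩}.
(-0.9626 - 0.1605i)|+⟩ + (-0.148 + 0.1605i)|−⟩

With |ψ⟩ = α|0⟩ + β|1⟩, the Hadamard-basis coefficients are ⟨+|ψ⟩ = (α + β)/√2 and ⟨−|ψ⟩ = (α − β)/√2.
Here α = -0.7853, β = (-0.576 - 0.227i): (α + β)/√2 = (-0.9626 - 0.1605i), (α − β)/√2 = (-0.148 + 0.1605i).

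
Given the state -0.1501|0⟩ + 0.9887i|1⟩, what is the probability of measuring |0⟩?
0.02253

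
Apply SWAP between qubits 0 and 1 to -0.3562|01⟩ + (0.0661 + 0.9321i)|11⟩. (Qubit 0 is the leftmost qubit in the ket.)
-0.3562|10⟩ + (0.0661 + 0.9321i)|11⟩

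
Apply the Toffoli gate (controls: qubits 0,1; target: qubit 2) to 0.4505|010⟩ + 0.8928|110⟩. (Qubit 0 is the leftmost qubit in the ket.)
0.4505|010⟩ + 0.8928|111⟩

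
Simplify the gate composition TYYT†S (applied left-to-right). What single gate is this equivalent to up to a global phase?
S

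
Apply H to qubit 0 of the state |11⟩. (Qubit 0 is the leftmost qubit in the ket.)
1/√2|01⟩ - 1/√2|11⟩

H on qubit 0 mixes each pair of kets that differ only in qubit 0: amplitudes (a, b) of (|…0…⟩, |…1…⟩) become ((a + b)/√2, (a − b)/√2). Kets absent from the input have amplitude 0.
(|01⟩, |11⟩): (a, b) = (0, 1) → (1/√2, -1/√2)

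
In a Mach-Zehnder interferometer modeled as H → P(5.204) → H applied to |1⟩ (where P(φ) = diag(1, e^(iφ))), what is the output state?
(0.264 + 0.4408i)|0⟩ + (0.736 - 0.4408i)|1⟩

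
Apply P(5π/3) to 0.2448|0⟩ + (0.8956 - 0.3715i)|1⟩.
0.2448|0⟩ + (0.1261 - 0.9614i)|1⟩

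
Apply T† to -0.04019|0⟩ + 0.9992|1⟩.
-0.04019|0⟩ + (0.7065 - 0.7065i)|1⟩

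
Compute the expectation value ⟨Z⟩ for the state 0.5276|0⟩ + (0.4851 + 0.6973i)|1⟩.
-0.4432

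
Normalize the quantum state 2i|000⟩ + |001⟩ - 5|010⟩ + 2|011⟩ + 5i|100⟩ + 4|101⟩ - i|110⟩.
0.2294i|000⟩ + 0.1147|001⟩ - 0.5735|010⟩ + 0.2294|011⟩ + 0.5735i|100⟩ + 0.4588|101⟩ - 0.1147i|110⟩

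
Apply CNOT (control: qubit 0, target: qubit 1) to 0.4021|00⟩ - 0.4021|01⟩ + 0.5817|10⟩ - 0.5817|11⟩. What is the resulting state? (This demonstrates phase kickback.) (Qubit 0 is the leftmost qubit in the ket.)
0.4021|00⟩ - 0.4021|01⟩ - 0.5817|10⟩ + 0.5817|11⟩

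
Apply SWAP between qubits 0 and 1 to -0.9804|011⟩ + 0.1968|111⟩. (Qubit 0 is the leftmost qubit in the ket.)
-0.9804|101⟩ + 0.1968|111⟩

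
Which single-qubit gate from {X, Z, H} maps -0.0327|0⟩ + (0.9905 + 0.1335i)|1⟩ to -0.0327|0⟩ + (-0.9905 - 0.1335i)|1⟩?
Z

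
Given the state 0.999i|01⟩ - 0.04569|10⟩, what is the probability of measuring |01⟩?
0.998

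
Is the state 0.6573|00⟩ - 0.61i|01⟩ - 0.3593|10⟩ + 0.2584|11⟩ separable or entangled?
Entangled

Writing the state as a|00⟩ + b|01⟩ + c|10⟩ + d|11⟩, it is a product state iff ad − bc = 0.
Here (a, b, c, d) = (0.6573, -0.61i, -0.3593, 0.2584): ad − bc = (0.6573)(0.2584) − (-0.61i)(-0.3593) = (0.1698 - 0.2192i) ≠ 0, so the state is entangled.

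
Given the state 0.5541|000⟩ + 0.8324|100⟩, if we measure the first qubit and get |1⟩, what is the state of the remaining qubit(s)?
|00⟩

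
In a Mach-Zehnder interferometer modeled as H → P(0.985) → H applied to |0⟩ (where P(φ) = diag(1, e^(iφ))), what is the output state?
(0.7764 + 0.4166i)|0⟩ + (0.2236 - 0.4166i)|1⟩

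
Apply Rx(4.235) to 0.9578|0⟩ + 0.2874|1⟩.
(-0.4979 - 0.2455i)|0⟩ + (-0.1494 - 0.8182i)|1⟩

Rx(4.235) = [[cos(θ/2), −i·sin(θ/2)], [−i·sin(θ/2), cos(θ/2)]]; θ = 4.235, cos(θ/2) ≈ -0.519874, sin(θ/2) ≈ 0.854243.
With a = amp(|0⟩) = 0.9578 and b = amp(|1⟩) = 0.2874:
new amp(|0⟩) = (-0.519874)·a + (-0.854243i)·b = (-0.4979 - 0.2455i)
new amp(|1⟩) = (-0.854243i)·a + (-0.519874)·b = (-0.1494 - 0.8182i)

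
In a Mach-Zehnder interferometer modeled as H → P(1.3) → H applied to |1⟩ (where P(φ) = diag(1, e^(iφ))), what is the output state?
(0.3663 - 0.4818i)|0⟩ + (0.6337 + 0.4818i)|1⟩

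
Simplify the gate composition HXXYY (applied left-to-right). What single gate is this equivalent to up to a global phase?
H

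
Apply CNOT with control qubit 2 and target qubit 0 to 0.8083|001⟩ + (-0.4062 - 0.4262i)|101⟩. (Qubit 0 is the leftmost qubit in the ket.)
(-0.4062 - 0.4262i)|001⟩ + 0.8083|101⟩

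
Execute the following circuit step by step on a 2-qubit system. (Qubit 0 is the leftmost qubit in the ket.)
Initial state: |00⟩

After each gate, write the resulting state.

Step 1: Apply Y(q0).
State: i|10⟩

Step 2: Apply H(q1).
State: (1/√2)i|10⟩ + (1/√2)i|11⟩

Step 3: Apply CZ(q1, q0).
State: (1/√2)i|10⟩ - (1/√2)i|11⟩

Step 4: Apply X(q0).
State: (1/√2)i|00⟩ - (1/√2)i|01⟩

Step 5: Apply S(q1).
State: (1/√2)i|00⟩ + 1/√2|01⟩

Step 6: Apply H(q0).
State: (1/2)i|00⟩ + 1/2|01⟩ + (1/2)i|10⟩ + 1/2|11⟩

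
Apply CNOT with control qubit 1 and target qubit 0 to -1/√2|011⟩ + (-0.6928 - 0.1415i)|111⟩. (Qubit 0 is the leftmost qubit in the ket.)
(-0.6928 - 0.1415i)|011⟩ - 1/√2|111⟩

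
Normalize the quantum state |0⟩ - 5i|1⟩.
0.1961|0⟩ - 0.9806i|1⟩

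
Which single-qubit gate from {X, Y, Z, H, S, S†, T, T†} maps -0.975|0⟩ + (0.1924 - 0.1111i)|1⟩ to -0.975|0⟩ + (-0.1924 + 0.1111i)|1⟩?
Z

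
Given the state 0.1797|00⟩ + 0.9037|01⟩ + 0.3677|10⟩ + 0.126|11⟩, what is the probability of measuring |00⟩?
0.03229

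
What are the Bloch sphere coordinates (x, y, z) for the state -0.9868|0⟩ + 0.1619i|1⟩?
(0, -0.3195, 0.9476)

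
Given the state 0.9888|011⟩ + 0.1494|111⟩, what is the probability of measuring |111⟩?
0.02232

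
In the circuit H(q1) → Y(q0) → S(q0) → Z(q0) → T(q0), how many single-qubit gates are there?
5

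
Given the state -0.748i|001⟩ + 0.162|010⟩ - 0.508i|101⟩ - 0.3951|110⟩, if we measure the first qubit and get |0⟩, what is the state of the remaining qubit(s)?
-0.9773i|01⟩ + 0.2117|10⟩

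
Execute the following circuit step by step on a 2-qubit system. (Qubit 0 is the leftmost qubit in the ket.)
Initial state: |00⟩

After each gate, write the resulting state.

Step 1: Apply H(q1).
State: 1/√2|00⟩ + 1/√2|01⟩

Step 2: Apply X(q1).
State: 1/√2|00⟩ + 1/√2|01⟩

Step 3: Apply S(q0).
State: 1/√2|00⟩ + 1/√2|01⟩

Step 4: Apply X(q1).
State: 1/√2|00⟩ + 1/√2|01⟩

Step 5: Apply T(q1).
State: 1/√2|00⟩ + (1/2 + (1/2)i)|01⟩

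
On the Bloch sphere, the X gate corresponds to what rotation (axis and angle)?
Rotation by π around the x-axis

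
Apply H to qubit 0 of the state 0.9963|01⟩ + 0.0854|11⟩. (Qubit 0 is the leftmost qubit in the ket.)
0.7649|01⟩ + 0.6441|11⟩

H on qubit 0 mixes each pair of kets that differ only in qubit 0: amplitudes (a, b) of (|…0…⟩, |…1…⟩) become ((a + b)/√2, (a − b)/√2). Kets absent from the input have amplitude 0.
(|01⟩, |11⟩): (a, b) = (0.9963, 0.0854) → (0.7649, 0.6441)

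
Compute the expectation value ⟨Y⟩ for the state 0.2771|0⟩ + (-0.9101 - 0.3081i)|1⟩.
-0.1707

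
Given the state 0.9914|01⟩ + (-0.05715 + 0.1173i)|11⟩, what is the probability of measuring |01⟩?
0.9829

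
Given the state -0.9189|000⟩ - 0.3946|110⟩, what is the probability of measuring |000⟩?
0.8444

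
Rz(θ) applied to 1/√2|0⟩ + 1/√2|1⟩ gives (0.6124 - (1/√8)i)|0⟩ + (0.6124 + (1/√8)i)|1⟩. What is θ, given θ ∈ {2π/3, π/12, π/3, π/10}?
π/3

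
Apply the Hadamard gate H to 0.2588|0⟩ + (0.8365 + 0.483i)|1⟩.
(0.7745 + 0.3415i)|0⟩ + (-0.4085 - 0.3415i)|1⟩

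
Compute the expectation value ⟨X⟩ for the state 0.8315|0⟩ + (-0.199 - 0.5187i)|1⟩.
-0.3309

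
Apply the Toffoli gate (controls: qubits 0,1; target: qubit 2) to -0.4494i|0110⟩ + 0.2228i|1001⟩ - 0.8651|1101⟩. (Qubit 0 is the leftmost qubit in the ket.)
-0.4494i|0110⟩ + 0.2228i|1001⟩ - 0.8651|1111⟩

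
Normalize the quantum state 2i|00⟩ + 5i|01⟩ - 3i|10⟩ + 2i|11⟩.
0.3086i|00⟩ + 0.7715i|01⟩ - 0.4629i|10⟩ + 0.3086i|11⟩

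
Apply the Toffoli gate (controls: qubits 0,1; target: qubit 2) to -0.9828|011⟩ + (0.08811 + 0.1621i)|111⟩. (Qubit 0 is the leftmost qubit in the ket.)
-0.9828|011⟩ + (0.08811 + 0.1621i)|110⟩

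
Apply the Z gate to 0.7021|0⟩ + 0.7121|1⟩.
0.7021|0⟩ - 0.7121|1⟩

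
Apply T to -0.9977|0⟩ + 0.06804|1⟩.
-0.9977|0⟩ + (0.04811 + 0.04811i)|1⟩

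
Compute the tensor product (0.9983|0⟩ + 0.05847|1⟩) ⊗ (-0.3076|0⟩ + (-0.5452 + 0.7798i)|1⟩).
-0.3071|00⟩ + (-0.5443 + 0.7785i)|01⟩ - 0.01799|10⟩ + (-0.03188 + 0.04559i)|11⟩

amp(|b₁b₂…⟩) = product of the factor amplitudes for bits b₁, b₂, …; only kets whose every factor amplitude is nonzero survive.
|00⟩: (0.9983)(-0.3076) = -0.3071
|01⟩: (0.9983)(-0.5452 + 0.7798i) = (-0.5443 + 0.7785i)
|10⟩: (0.05847)(-0.3076) = -0.01799
|11⟩: (0.05847)(-0.5452 + 0.7798i) = (-0.03188 + 0.04559i)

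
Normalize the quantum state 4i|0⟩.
i|0⟩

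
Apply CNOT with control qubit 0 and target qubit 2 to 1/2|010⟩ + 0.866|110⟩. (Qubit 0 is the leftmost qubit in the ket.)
1/2|010⟩ + 0.866|111⟩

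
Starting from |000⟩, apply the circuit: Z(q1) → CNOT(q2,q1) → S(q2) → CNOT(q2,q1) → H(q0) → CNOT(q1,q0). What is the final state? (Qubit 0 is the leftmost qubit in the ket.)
1/√2|000⟩ + 1/√2|100⟩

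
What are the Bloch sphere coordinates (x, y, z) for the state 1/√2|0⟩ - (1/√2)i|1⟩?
(0, -1, 0)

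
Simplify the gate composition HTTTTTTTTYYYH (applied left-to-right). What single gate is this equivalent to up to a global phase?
Y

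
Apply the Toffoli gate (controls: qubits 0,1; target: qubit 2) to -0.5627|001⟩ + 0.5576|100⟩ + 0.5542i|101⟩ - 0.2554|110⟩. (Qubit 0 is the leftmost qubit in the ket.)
-0.5627|001⟩ + 0.5576|100⟩ + 0.5542i|101⟩ - 0.2554|111⟩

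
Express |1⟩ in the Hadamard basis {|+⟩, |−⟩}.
1/√2|+⟩ - 1/√2|−⟩

With |ψ⟩ = α|0⟩ + β|1⟩, the Hadamard-basis coefficients are ⟨+|ψ⟩ = (α + β)/√2 and ⟨−|ψ⟩ = (α − β)/√2.
Here α = 0, β = 1: (α + β)/√2 = 1/√2, (α − β)/√2 = -1/√2.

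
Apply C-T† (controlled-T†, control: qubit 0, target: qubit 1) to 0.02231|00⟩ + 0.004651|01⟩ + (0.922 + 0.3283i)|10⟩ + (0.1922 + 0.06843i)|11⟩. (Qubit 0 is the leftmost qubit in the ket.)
0.02231|00⟩ + 0.004651|01⟩ + (0.922 + 0.3283i)|10⟩ + (0.1843 - 0.08752i)|11⟩

C-T† leaves the control-|0⟩ kets |00⟩, |01⟩ unchanged and applies T† to qubit 1 on the control-|1⟩ pair (|10⟩, |11⟩).
T† = [[1, 0], [0, (1/√2 - (1/√2)i)]].
With a = amp(|10⟩) = (0.922 + 0.3283i) and b = amp(|11⟩) = (0.1922 + 0.06843i):
new amp(|10⟩) = (1)·a = (0.922 + 0.3283i)
new amp(|11⟩) = (1/√2 - (1/√2)i)·b = (0.1843 - 0.08752i)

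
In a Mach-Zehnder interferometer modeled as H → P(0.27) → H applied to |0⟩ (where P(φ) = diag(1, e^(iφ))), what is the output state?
(0.9819 + 0.1334i)|0⟩ + (0.01811 - 0.1334i)|1⟩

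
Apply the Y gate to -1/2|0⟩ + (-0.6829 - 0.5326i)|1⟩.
(-0.5326 + 0.6829i)|0⟩ - (1/2)i|1⟩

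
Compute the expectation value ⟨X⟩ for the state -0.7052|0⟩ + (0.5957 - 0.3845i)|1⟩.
-0.8402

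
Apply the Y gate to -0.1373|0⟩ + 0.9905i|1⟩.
0.9905|0⟩ - 0.1373i|1⟩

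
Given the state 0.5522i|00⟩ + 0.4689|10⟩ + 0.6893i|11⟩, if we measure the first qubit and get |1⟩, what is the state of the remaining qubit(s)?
0.5625|0⟩ + 0.8268i|1⟩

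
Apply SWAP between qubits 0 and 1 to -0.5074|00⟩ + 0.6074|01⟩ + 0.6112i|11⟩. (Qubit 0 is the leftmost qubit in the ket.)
-0.5074|00⟩ + 0.6074|10⟩ + 0.6112i|11⟩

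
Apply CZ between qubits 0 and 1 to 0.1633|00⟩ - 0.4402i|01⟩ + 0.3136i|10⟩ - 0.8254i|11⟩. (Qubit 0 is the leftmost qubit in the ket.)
0.1633|00⟩ - 0.4402i|01⟩ + 0.3136i|10⟩ + 0.8254i|11⟩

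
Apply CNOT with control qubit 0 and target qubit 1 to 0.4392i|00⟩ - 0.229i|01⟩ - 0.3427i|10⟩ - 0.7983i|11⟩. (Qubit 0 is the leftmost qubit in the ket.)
0.4392i|00⟩ - 0.229i|01⟩ - 0.7983i|10⟩ - 0.3427i|11⟩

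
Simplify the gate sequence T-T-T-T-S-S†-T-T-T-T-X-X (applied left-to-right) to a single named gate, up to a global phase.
I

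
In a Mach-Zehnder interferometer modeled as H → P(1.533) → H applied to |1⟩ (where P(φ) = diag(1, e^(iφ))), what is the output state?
(0.4811 - 0.4996i)|0⟩ + (0.5189 + 0.4996i)|1⟩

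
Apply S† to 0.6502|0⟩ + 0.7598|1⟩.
0.6502|0⟩ - 0.7598i|1⟩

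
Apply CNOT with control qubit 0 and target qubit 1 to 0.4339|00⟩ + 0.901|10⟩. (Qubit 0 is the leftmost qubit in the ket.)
0.4339|00⟩ + 0.901|11⟩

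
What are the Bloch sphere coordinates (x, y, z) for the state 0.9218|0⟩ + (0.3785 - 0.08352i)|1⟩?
(0.6978, -0.154, 0.6995)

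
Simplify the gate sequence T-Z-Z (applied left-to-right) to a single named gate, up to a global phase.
T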